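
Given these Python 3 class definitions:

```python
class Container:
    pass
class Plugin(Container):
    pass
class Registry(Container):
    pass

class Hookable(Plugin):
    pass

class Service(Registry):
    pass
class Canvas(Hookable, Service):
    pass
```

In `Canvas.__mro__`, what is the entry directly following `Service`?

Registry

L[Canvas] = Canvas + merge(L[Hookable], L[Service], [Hookable Service])
  take Hookable:  [Hookable Plugin Container object] + [Service Registry Container object] + [Hookable Service]
  take Plugin:  [Plugin Container object] + [Service Registry Container object] + [Service]
  take Service:  [Container object] + [Service Registry Container object] + [Service]
  take Registry:  [Container object] + [Registry Container object]
  take Container:  [Container object] + [Container object]
  take object:  [object] + [object]
MRO: Canvas Hookable Plugin Service Registry Container object
Service is at position 3; next is Registry.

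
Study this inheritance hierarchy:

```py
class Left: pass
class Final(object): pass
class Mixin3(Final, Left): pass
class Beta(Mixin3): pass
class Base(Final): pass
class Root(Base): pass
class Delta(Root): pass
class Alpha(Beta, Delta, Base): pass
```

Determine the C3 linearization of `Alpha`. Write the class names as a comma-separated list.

Alpha, Beta, Mixin3, Delta, Root, Base, Final, Left, object

L[Alpha] = Alpha + merge(L[Beta], L[Delta], L[Base], [Beta Delta Base])
  take Beta:  [Beta Mixin3 Final Left object] + [Delta Root Base Final object] + [Base Final object] + [Beta Delta Base]
  take Mixin3:  [Mixin3 Final Left object] + [Delta Root Base Final object] + [Base Final object] + [Delta Base]
  take Delta:  [Final Left object] + [Delta Root Base Final object] + [Base Final object] + [Delta Base]
  take Root:  [Final Left object] + [Root Base Final object] + [Base Final object] + [Base]
  take Base:  [Final Left object] + [Base Final object] + [Base Final object] + [Base]
  take Final:  [Final Left object] + [Final object] + [Final object]
  take Left:  [Left object] + [object] + [object]
  take object:  [object] + [object] + [object]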